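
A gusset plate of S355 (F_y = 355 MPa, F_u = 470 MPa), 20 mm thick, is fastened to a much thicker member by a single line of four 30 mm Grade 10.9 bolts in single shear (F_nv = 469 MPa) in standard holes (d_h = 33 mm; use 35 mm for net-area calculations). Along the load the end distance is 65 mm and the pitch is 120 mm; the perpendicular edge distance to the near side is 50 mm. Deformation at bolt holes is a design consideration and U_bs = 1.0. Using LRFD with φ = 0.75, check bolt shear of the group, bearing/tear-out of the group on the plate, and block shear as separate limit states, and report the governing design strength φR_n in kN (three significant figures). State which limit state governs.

995 kN (bolt shear governs)

Bolt shear: A_b = π·30²/4 = 706.9 mm²; R_n = 469 × 706.9 × 4 × 1 / 1000 = 1326 kN → 0.75 × 1326 = 995 kN.
Bearing: edge l_c = 48.5, r_n = 547.1 kN; interior l_c = 87, r_n = 676.8 kN; R_n = 547.1 + 3·676.8 = 2577 kN → 1930 kN.
Block shear: A_gv = 8500, A_nv = 6050, A_nt = 650 mm²; R_n = min(0.6F_uA_nv, 0.6F_yA_gv) + U_bs·F_u·A_nt = 2012 kN → 1510 kN.
Bolt shear governs: 995 kN.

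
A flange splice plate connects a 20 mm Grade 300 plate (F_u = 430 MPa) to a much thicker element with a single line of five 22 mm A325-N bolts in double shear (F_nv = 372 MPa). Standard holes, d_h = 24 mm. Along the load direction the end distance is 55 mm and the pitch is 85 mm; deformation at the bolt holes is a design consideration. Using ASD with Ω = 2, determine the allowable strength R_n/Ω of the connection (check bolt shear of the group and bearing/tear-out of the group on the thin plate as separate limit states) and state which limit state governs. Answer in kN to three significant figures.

Bolt shear: A_b = π·22²/4 = 380.1 mm²; R_n = 372 × 380.1 × 5 × 2 / 1000 = 1414 kN → 1414 / 2 = 707 kN.
Bearing (1.2 l_c t F_u ≤ 2.4 d t F_u): upper limit = 2.4·22·20·430 / 1000 = 454.1 kN.
  Edge l_c = 55 − 24/2 = 43 → r_n = 443.8 kN; interior l_c = 85 − 24 = 61 → r_n = 454.1 kN.
  R_n,bearing = 1·443.8 + 4·454.1 = 2260 kN → 2260 / 2 = 1130 kN.
Bolt shear governs: 707 kN.

707 kN (bolt shear governs)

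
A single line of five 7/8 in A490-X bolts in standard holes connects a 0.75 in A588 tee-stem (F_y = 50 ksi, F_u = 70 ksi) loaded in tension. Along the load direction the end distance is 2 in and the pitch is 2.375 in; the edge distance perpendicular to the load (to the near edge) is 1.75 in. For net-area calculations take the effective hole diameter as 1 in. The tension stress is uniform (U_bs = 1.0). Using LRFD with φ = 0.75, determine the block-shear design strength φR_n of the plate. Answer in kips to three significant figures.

Shear plane L_v = 2 + 4·2.375 = 11.5 in; A_gv = 11.5 × 0.75 = 8.625 in².
A_nv = (11.5 − 4.5·1) × 0.75 = 5.25 in².
A_nt = (1.75 − 0.5·1) × 0.75 = 0.9375 in².
0.6 F_u A_nv = 220.5 kips; 0.6 F_y A_gv = 258.8 kips → shear rupture governs the shear term.
R_n = 220.5 + 1.0 × 70 × 0.9375 = 286.1 kips.
Design strength φR_n = 0.75 × 286.1 = 215 kips.

215 kips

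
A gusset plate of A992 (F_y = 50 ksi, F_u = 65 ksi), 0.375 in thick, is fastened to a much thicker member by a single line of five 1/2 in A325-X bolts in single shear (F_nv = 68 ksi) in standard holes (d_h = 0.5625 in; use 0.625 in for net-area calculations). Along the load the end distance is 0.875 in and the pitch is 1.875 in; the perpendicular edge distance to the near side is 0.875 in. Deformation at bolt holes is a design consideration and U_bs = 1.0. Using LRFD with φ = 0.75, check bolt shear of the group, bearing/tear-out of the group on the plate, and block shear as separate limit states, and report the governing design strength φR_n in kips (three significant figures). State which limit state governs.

Bolt shear: A_b = π·0.5²/4 = 0.1963 in²; R_n = 68 × 0.1963 × 5 × 1 = 66.76 kips → 0.75 × 66.76 = 50.1 kips.
Bearing: edge l_c = 0.5938, r_n = 17.37 kips; interior l_c = 1.312, r_n = 29.25 kips; R_n = 17.37 + 4·29.25 = 134.4 kips → 101 kips.
Block shear: A_gv = 3.141, A_nv = 2.086, A_nt = 0.2109 in²; R_n = min(0.6F_uA_nv, 0.6F_yA_gv) + U_bs·F_u·A_nt = 95.06 kips → 71.3 kips.
Bolt shear governs: 50.1 kips.

50.1 kips (bolt shear governs)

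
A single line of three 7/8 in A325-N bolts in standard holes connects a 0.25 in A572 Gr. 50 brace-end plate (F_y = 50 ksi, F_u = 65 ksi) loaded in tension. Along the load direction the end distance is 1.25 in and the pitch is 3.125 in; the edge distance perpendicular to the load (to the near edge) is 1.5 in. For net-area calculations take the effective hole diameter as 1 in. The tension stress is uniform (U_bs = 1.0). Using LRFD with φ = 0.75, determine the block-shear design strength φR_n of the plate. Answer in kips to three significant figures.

48.8 kips

Shear plane L_v = 1.25 + 2·3.125 = 7.5 in; A_gv = 7.5 × 0.25 = 1.875 in².
A_nv = (7.5 − 2.5·1) × 0.25 = 1.25 in².
A_nt = (1.5 − 0.5·1) × 0.25 = 0.25 in².
0.6 F_u A_nv = 48.75 kips; 0.6 F_y A_gv = 56.25 kips → shear rupture governs the shear term.
R_n = 48.75 + 1.0 × 65 × 0.25 = 65 kips.
Design strength φR_n = 0.75 × 65 = 48.8 kips.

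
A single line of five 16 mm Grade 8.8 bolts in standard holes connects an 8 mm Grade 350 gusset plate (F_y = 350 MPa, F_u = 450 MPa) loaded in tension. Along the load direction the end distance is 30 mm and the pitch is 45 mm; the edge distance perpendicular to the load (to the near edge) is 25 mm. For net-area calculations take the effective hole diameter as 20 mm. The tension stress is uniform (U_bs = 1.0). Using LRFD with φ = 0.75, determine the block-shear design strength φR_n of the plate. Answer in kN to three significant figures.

Shear plane L_v = 30 + 4·45 = 210 mm; A_gv = 210 × 8 = 1680 mm².
A_nv = (210 − 4.5·20) × 8 = 960 mm².
A_nt = (25 − 0.5·20) × 8 = 120 mm².
0.6 F_u A_nv = 259.2 kN; 0.6 F_y A_gv = 352.8 kN → shear rupture governs the shear term.
R_n = 259.2 + 1.0 × 450 × 120 / 1000 = 313.2 kN.
Design strength φR_n = 0.75 × 313.2 = 235 kN.

235 kN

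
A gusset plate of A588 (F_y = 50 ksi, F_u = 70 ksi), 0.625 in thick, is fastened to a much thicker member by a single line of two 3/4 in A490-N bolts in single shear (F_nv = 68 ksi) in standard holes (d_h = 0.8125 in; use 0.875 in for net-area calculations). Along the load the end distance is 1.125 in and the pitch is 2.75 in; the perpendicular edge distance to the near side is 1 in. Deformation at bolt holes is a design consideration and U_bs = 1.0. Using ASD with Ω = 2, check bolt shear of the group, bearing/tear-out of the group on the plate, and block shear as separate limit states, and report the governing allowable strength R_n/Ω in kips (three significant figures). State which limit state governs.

30 kips (bolt shear governs)

Bolt shear: A_b = π·0.75²/4 = 0.4418 in²; R_n = 68 × 0.4418 × 2 × 1 = 60.08 kips → 60.08 / 2 = 30 kips.
Bearing: edge l_c = 0.7188, r_n = 37.73 kips; interior l_c = 1.938, r_n = 78.75 kips; R_n = 37.73 + 1·78.75 = 116.5 kips → 58.2 kips.
Block shear: A_gv = 2.422, A_nv = 1.602, A_nt = 0.3516 in²; R_n = min(0.6F_uA_nv, 0.6F_yA_gv) + U_bs·F_u·A_nt = 91.88 kips → 45.9 kips.
Bolt shear governs: 30 kips.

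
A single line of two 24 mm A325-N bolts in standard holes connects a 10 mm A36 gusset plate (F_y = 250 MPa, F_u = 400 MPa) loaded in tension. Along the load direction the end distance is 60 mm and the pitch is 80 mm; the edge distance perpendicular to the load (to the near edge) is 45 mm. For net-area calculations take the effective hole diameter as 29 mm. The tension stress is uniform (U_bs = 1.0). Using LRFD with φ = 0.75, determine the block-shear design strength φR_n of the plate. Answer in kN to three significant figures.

Shear plane L_v = 60 + 1·80 = 140 mm; A_gv = 140 × 10 = 1400 mm².
A_nv = (140 − 1.5·29) × 10 = 965 mm².
A_nt = (45 − 0.5·29) × 10 = 305 mm².
0.6 F_u A_nv = 231.6 kN; 0.6 F_y A_gv = 210 kN → shear yielding governs the shear term.
R_n = 210 + 1.0 × 400 × 305 / 1000 = 332 kN.
Design strength φR_n = 0.75 × 332 = 249 kN.

249 kN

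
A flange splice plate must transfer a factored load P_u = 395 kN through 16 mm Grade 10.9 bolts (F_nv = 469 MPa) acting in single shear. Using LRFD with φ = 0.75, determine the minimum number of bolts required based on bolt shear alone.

A_b = π·16²/4 = 201.1 mm².
Per-bolt design strength φR_n = 0.75 × 469 × 201.1 × 1 / 1000 = 70.72 kN.
n ≥ 395 / 70.72 = 5.585 → use 6 bolts.

6 bolts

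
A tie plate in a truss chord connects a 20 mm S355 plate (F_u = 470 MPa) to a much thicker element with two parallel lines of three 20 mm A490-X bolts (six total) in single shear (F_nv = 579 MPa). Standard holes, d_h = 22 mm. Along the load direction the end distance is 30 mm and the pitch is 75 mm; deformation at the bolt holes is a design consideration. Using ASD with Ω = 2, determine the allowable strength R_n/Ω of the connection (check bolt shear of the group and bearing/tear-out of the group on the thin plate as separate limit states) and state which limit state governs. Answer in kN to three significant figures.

546 kN (bolt shear governs)

Bolt shear: A_b = π·20²/4 = 314.2 mm²; R_n = 579 × 314.2 × 6 × 1 / 1000 = 1091 kN → 1091 / 2 = 546 kN.
Bearing (1.2 l_c t F_u ≤ 2.4 d t F_u): upper limit = 2.4·20·20·470 / 1000 = 451.2 kN.
  Edge l_c = 30 − 22/2 = 19 → r_n = 214.3 kN; interior l_c = 75 − 22 = 53 → r_n = 451.2 kN.
  R_n,bearing = 2·214.3 + 4·451.2 = 2233 kN → 2233 / 2 = 1120 kN.
Bolt shear governs: 546 kN.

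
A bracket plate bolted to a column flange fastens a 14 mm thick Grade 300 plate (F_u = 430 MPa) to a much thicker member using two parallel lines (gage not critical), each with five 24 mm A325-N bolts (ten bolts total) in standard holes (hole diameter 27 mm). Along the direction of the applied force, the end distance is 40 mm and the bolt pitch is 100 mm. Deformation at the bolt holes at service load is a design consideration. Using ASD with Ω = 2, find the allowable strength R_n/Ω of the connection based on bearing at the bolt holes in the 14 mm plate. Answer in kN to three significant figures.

1580 kN

Per bolt r_n = 1.2 l_c t F_u ≤ 2.4 d t F_u; upper limit = 2.4 × 24 × 14 × 430 / 1000 = 346.8 kN.
Edge bolt: l_c = 40 − 27/2 = 26.5 mm → 1.2 × 26.5 × 14 × 430 / 1000 = 191.4 → r_n = 191.4 kN.
Interior bolts: l_c = 100 − 27 = 73 mm → 1.2 × 73 × 14 × 430 / 1000 = 527.4 → r_n = 346.8 kN.
R_n = 2 × 191.4 + 8 × 346.8 = 3157 kN.
Allowable strength R_n/Ω = 3157 / 2 = 1580 kN.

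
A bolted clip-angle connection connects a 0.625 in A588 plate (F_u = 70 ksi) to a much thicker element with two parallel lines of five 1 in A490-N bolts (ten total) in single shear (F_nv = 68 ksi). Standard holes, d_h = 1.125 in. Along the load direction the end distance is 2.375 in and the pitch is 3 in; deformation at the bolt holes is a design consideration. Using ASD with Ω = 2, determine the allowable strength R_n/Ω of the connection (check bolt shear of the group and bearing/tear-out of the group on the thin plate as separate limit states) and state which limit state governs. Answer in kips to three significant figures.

Bolt shear: A_b = π·1²/4 = 0.7854 in²; R_n = 68 × 0.7854 × 10 × 1 = 534.1 kips → 534.1 / 2 = 267 kips.
Bearing (1.2 l_c t F_u ≤ 2.4 d t F_u): upper limit = 2.4·1·0.625·70 = 105 kips.
  Edge l_c = 2.375 − 1.125/2 = 1.812 → r_n = 95.16 kips; interior l_c = 3 − 1.125 = 1.875 → r_n = 98.44 kips.
  R_n,bearing = 2·95.16 + 8·98.44 = 977.8 kips → 977.8 / 2 = 489 kips.
Bolt shear governs: 267 kips.

267 kips (bolt shear governs)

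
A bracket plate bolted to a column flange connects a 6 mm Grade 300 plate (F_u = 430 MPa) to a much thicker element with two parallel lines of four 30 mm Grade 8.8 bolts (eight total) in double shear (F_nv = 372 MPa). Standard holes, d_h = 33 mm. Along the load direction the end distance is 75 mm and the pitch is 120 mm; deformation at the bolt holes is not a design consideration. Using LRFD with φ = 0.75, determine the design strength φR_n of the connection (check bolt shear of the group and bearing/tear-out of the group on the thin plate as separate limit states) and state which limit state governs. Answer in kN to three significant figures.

Bolt shear: A_b = π·30²/4 = 706.9 mm²; R_n = 372 × 706.9 × 8 × 2 / 1000 = 4207 kN → 0.75 × 4207 = 3160 kN.
Bearing (1.5 l_c t F_u ≤ 3.0 d t F_u): upper limit = 3.0·30·6·430 / 1000 = 232.2 kN.
  Edge l_c = 75 − 33/2 = 58.5 → r_n = 226.4 kN; interior l_c = 120 − 33 = 87 → r_n = 232.2 kN.
  R_n,bearing = 2·226.4 + 6·232.2 = 1846 kN → 0.75 × 1846 = 1380 kN.
Bearing governs: 1380 kN.

1380 kN (bearing governs)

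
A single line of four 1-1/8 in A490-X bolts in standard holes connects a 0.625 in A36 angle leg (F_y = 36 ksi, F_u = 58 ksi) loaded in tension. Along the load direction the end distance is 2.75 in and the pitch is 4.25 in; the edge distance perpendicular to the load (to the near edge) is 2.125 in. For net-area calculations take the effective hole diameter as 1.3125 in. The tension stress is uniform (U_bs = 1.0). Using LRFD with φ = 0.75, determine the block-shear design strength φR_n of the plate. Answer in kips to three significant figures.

Shear plane L_v = 2.75 + 3·4.25 = 15.5 in; A_gv = 15.5 × 0.625 = 9.688 in².
A_nv = (15.5 − 3.5·1.3125) × 0.625 = 6.816 in².
A_nt = (2.125 − 0.5·1.3125) × 0.625 = 0.918 in².
0.6 F_u A_nv = 237.2 kips; 0.6 F_y A_gv = 209.2 kips → shear yielding governs the shear term.
R_n = 209.2 + 1.0 × 58 × 0.918 = 262.5 kips.
Design strength φR_n = 0.75 × 262.5 = 197 kips.

197 kips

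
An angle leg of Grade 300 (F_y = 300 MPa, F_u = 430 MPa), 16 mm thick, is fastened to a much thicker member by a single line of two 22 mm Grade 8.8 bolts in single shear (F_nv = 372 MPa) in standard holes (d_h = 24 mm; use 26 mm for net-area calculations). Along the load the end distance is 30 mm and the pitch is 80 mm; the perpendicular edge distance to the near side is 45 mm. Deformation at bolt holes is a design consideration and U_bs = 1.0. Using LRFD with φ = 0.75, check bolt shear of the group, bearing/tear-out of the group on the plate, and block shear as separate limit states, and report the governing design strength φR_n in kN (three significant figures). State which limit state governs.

212 kN (bolt shear governs)

Bolt shear: A_b = π·22²/4 = 380.1 mm²; R_n = 372 × 380.1 × 2 × 1 / 1000 = 282.8 kN → 0.75 × 282.8 = 212 kN.
Bearing: edge l_c = 18, r_n = 148.6 kN; interior l_c = 56, r_n = 363.3 kN; R_n = 148.6 + 1·363.3 = 511.9 kN → 384 kN.
Block shear: A_gv = 1760, A_nv = 1136, A_nt = 512 mm²; R_n = min(0.6F_uA_nv, 0.6F_yA_gv) + U_bs·F_u·A_nt = 513.2 kN → 385 kN.
Bolt shear governs: 212 kN.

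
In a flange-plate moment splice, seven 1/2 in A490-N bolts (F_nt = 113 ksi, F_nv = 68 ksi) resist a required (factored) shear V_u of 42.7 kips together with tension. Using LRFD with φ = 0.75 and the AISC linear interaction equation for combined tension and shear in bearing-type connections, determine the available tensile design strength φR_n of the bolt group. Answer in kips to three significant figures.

80.5 kips

A_b = π·0.5²/4 = 0.1963 in²; f_rv = 42.7 / (7 × 0.1963) = 31.07 ksi.
F'_nt = 1.3 F_nt − (F_nt / φF_nv) f_rv = 1.3·113 − (113/(0.75·68))·31.07 = 78.07 ksi, capped at F_nt → F'_nt = 78.07 ksi.
R_n = F'_nt · A_b · n = 78.07 × 0.1963 × 7 = 107.3 kips.
Design strength φR_n = 0.75 × 107.3 = 80.5 kips.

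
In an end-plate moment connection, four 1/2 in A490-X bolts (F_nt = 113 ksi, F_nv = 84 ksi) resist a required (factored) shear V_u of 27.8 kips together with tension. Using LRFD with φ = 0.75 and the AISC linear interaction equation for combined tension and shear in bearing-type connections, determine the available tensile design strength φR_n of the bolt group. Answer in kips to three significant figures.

A_b = π·0.5²/4 = 0.1963 in²; f_rv = 27.8 / (4 × 0.1963) = 35.4 ksi.
F'_nt = 1.3 F_nt − (F_nt / φF_nv) f_rv = 1.3·113 − (113/(0.75·84))·35.4 = 83.41 ksi, capped at F_nt → F'_nt = 83.41 ksi.
R_n = F'_nt · A_b · n = 83.41 × 0.1963 × 4 = 65.51 kips.
Design strength φR_n = 0.75 × 65.51 = 49.1 kips.

49.1 kips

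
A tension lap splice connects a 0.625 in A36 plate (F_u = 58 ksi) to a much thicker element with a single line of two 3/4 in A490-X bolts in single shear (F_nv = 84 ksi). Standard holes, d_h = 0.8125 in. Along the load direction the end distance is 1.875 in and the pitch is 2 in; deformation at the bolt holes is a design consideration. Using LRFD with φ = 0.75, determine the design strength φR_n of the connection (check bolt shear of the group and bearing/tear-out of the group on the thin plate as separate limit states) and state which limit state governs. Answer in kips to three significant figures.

Bolt shear: A_b = π·0.75²/4 = 0.4418 in²; R_n = 84 × 0.4418 × 2 × 1 = 74.22 kips → 0.75 × 74.22 = 55.7 kips.
Bearing (1.2 l_c t F_u ≤ 2.4 d t F_u): upper limit = 2.4·0.75·0.625·58 = 65.25 kips.
  Edge l_c = 1.875 − 0.8125/2 = 1.469 → r_n = 63.89 kips; interior l_c = 2 − 0.8125 = 1.188 → r_n = 51.66 kips.
  R_n,bearing = 1·63.89 + 1·51.66 = 115.5 kips → 0.75 × 115.5 = 86.7 kips.
Bolt shear governs: 55.7 kips.

55.7 kips (bolt shear governs)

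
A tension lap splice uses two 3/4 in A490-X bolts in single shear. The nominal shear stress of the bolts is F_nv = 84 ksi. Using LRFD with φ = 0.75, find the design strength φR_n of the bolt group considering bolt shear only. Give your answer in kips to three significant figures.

55.7 kips

A_b = π × 0.75² / 4 = 0.4418 in².
R_n = F_nv · A_b · n · n_s = 84 × 0.4418 × 2 × 1 = 74.22 kips.
Design strength φR_n = 0.75 × 74.22 = 55.7 kips.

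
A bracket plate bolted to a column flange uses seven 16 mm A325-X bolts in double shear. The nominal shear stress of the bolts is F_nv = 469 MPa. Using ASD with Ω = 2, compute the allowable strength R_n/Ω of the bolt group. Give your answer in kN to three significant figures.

660 kN

A_b = π × 16² / 4 = 201.1 mm².
R_n = F_nv · A_b · n · n_s = 469 × 201.1 × 7 × 2 / 1000 = 1320 kN.
Allowable strength R_n/Ω = 1320 / 2 = 660 kN.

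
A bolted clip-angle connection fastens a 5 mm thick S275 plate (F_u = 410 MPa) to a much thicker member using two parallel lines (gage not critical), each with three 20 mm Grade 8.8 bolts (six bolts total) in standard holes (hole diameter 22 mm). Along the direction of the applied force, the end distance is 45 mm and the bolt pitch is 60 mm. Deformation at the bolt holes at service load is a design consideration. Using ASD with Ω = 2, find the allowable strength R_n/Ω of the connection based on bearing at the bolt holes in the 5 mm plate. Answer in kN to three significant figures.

271 kN

Per bolt r_n = 1.2 l_c t F_u ≤ 2.4 d t F_u; upper limit = 2.4 × 20 × 5 × 410 / 1000 = 98.4 kN.
Edge bolt: l_c = 45 − 22/2 = 34 mm → 1.2 × 34 × 5 × 410 / 1000 = 83.64 → r_n = 83.64 kN.
Interior bolts: l_c = 60 − 22 = 38 mm → 1.2 × 38 × 5 × 410 / 1000 = 93.48 → r_n = 93.48 kN.
R_n = 2 × 83.64 + 4 × 93.48 = 541.2 kN.
Allowable strength R_n/Ω = 541.2 / 2 = 271 kN.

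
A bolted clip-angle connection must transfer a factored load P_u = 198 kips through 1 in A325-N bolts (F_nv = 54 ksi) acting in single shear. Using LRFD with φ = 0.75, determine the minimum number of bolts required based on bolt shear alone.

A_b = π·1²/4 = 0.7854 in².
Per-bolt design strength φR_n = 0.75 × 54 × 0.7854 × 1 = 31.81 kips.
n ≥ 198 / 31.81 = 6.225 → use 7 bolts.

7 bolts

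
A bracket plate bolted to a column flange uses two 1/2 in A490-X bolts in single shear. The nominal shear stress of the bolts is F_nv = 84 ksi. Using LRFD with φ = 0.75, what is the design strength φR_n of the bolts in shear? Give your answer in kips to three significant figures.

24.7 kips

A_b = π × 0.5² / 4 = 0.1963 in².
R_n = F_nv · A_b · n · n_s = 84 × 0.1963 × 2 × 1 = 32.99 kips.
Design strength φR_n = 0.75 × 32.99 = 24.7 kips.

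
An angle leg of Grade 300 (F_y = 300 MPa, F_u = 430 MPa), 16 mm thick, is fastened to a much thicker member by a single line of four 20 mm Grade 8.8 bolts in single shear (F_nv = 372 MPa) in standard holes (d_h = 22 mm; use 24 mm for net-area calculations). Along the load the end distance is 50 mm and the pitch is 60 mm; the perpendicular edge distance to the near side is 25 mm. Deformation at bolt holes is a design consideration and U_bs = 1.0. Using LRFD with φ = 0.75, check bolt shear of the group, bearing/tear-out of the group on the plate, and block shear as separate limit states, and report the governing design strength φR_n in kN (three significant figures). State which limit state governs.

Bolt shear: A_b = π·20²/4 = 314.2 mm²; R_n = 372 × 314.2 × 4 × 1 / 1000 = 467.5 kN → 0.75 × 467.5 = 351 kN.
Bearing: edge l_c = 39, r_n = 322 kN; interior l_c = 38, r_n = 313.7 kN; R_n = 322 + 3·313.7 = 1263 kN → 947 kN.
Block shear: A_gv = 3680, A_nv = 2336, A_nt = 208 mm²; R_n = min(0.6F_uA_nv, 0.6F_yA_gv) + U_bs·F_u·A_nt = 692.1 kN → 519 kN.
Bolt shear governs: 351 kN.

351 kN (bolt shear governs)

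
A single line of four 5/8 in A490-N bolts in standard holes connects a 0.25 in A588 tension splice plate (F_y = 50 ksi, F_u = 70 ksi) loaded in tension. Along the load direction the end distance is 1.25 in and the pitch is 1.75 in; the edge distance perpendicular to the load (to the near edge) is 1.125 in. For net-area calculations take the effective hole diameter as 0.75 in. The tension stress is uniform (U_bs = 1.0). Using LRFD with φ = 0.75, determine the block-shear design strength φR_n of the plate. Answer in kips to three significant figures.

Shear plane L_v = 1.25 + 3·1.75 = 6.5 in; A_gv = 6.5 × 0.25 = 1.625 in².
A_nv = (6.5 − 3.5·0.75) × 0.25 = 0.9688 in².
A_nt = (1.125 − 0.5·0.75) × 0.25 = 0.1875 in².
0.6 F_u A_nv = 40.69 kips; 0.6 F_y A_gv = 48.75 kips → shear rupture governs the shear term.
R_n = 40.69 + 1.0 × 70 × 0.1875 = 53.81 kips.
Design strength φR_n = 0.75 × 53.81 = 40.4 kips.

40.4 kips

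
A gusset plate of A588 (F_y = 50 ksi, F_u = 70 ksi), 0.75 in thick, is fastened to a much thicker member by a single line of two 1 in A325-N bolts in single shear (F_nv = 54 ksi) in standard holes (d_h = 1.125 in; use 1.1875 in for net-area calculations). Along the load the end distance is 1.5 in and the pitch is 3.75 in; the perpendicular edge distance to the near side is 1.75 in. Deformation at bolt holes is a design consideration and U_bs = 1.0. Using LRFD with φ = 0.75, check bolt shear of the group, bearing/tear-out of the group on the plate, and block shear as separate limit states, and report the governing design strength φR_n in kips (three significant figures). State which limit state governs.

63.6 kips (bolt shear governs)

Bolt shear: A_b = π·1²/4 = 0.7854 in²; R_n = 54 × 0.7854 × 2 × 1 = 84.82 kips → 0.75 × 84.82 = 63.6 kips.
Bearing: edge l_c = 0.9375, r_n = 59.06 kips; interior l_c = 2.625, r_n = 126 kips; R_n = 59.06 + 1·126 = 185.1 kips → 139 kips.
Block shear: A_gv = 3.938, A_nv = 2.602, A_nt = 0.8672 in²; R_n = min(0.6F_uA_nv, 0.6F_yA_gv) + U_bs·F_u·A_nt = 170 kips → 127 kips.
Bolt shear governs: 63.6 kips.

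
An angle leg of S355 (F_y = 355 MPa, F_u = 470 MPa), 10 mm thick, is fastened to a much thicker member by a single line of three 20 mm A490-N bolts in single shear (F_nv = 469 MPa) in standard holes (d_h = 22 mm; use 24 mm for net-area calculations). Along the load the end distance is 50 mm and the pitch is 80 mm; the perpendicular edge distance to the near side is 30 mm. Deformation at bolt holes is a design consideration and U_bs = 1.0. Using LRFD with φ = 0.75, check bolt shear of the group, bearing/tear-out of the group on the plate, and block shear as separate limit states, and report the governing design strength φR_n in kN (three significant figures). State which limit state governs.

332 kN (bolt shear governs)

Bolt shear: A_b = π·20²/4 = 314.2 mm²; R_n = 469 × 314.2 × 3 × 1 / 1000 = 442 kN → 0.75 × 442 = 332 kN.
Bearing: edge l_c = 39, r_n = 220 kN; interior l_c = 58, r_n = 225.6 kN; R_n = 220 + 2·225.6 = 671.2 kN → 503 kN.
Block shear: A_gv = 2100, A_nv = 1500, A_nt = 180 mm²; R_n = min(0.6F_uA_nv, 0.6F_yA_gv) + U_bs·F_u·A_nt = 507.6 kN → 381 kN.
Bolt shear governs: 332 kN.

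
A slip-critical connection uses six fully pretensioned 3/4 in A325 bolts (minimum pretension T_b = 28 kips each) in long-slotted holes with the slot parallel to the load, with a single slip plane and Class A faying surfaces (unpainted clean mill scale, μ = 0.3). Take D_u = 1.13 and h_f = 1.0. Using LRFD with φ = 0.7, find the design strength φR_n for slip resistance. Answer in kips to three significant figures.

39.9 kips

R_n = μ · D_u · h_f · T_b · n_s · n_b = 0.3 × 1.13 × 1.0 × 28 × 1 × 6 = 56.95 kips.
Design strength φR_n = 0.7 × 56.95 = 39.9 kips.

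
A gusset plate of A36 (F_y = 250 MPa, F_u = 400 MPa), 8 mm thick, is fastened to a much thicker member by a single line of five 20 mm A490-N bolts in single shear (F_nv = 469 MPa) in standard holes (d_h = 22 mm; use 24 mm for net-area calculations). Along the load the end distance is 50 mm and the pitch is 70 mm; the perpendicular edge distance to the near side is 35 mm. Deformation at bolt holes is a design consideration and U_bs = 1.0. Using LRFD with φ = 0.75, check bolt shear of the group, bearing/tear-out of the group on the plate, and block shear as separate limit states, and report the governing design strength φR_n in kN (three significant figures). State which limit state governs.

Bolt shear: A_b = π·20²/4 = 314.2 mm²; R_n = 469 × 314.2 × 5 × 1 / 1000 = 736.7 kN → 0.75 × 736.7 = 553 kN.
Bearing: edge l_c = 39, r_n = 149.8 kN; interior l_c = 48, r_n = 153.6 kN; R_n = 149.8 + 4·153.6 = 764.2 kN → 573 kN.
Block shear: A_gv = 2640, A_nv = 1776, A_nt = 184 mm²; R_n = min(0.6F_uA_nv, 0.6F_yA_gv) + U_bs·F_u·A_nt = 469.6 kN → 352 kN.
Block shear governs: 352 kN.

352 kN (block shear governs)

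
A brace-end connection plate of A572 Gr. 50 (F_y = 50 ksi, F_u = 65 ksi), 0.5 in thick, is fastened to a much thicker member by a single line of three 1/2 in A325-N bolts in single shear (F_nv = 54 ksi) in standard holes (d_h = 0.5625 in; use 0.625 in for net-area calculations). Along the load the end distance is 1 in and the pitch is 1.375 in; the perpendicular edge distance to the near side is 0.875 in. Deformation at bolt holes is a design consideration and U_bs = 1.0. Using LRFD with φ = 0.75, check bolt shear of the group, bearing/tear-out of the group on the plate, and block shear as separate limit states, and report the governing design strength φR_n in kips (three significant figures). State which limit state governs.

23.9 kips (bolt shear governs)

Bolt shear: A_b = π·0.5²/4 = 0.1963 in²; R_n = 54 × 0.1963 × 3 × 1 = 31.81 kips → 0.75 × 31.81 = 23.9 kips.
Bearing: edge l_c = 0.7188, r_n = 28.03 kips; interior l_c = 0.8125, r_n = 31.69 kips; R_n = 28.03 + 2·31.69 = 91.41 kips → 68.6 kips.
Block shear: A_gv = 1.875, A_nv = 1.094, A_nt = 0.2812 in²; R_n = min(0.6F_uA_nv, 0.6F_yA_gv) + U_bs·F_u·A_nt = 60.94 kips → 45.7 kips.
Bolt shear governs: 23.9 kips.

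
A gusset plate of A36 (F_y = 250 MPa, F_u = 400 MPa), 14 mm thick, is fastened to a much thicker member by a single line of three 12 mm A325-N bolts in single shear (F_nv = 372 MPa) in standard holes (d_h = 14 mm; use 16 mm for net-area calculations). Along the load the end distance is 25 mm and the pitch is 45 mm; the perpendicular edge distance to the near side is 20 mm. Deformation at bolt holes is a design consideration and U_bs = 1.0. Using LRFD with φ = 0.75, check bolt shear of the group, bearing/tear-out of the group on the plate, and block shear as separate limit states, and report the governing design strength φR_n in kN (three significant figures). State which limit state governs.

Bolt shear: A_b = π·12²/4 = 113.1 mm²; R_n = 372 × 113.1 × 3 × 1 / 1000 = 126.2 kN → 0.75 × 126.2 = 94.7 kN.
Bearing: edge l_c = 18, r_n = 121 kN; interior l_c = 31, r_n = 161.3 kN; R_n = 121 + 2·161.3 = 443.5 kN → 333 kN.
Block shear: A_gv = 1610, A_nv = 1050, A_nt = 168 mm²; R_n = min(0.6F_uA_nv, 0.6F_yA_gv) + U_bs·F_u·A_nt = 308.7 kN → 232 kN.
Bolt shear governs: 94.7 kN.

94.7 kN (bolt shear governs)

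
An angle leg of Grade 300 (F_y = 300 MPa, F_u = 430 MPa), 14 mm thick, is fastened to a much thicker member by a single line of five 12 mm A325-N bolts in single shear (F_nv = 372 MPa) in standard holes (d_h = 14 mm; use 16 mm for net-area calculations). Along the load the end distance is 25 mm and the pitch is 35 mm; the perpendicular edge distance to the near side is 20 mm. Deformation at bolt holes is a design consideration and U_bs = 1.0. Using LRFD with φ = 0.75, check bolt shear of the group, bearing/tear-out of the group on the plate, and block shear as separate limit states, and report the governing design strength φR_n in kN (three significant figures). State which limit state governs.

158 kN (bolt shear governs)

Bolt shear: A_b = π·12²/4 = 113.1 mm²; R_n = 372 × 113.1 × 5 × 1 / 1000 = 210.4 kN → 0.75 × 210.4 = 158 kN.
Bearing: edge l_c = 18, r_n = 130 kN; interior l_c = 21, r_n = 151.7 kN; R_n = 130 + 4·151.7 = 736.8 kN → 553 kN.
Block shear: A_gv = 2310, A_nv = 1302, A_nt = 168 mm²; R_n = min(0.6F_uA_nv, 0.6F_yA_gv) + U_bs·F_u·A_nt = 408.2 kN → 306 kN.
Bolt shear governs: 158 kN.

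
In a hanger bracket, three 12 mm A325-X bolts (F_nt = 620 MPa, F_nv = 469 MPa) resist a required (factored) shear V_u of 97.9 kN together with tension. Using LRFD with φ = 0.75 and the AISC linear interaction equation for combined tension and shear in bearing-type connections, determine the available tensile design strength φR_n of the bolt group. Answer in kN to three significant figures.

75.7 kN

A_b = π·12²/4 = 113.1 mm²; f_rv = 97.9 × 1000 / (3 × 113.1) = 288.5 MPa.
F'_nt = 1.3 F_nt − (F_nt / φF_nv) f_rv = 1.3·620 − (620/(0.75·469))·288.5 = 297.4 MPa, capped at F_nt → F'_nt = 297.4 MPa.
R_n = F'_nt · A_b · n = 297.4 × 113.1 × 3 / 1000 = 100.9 kN.
Design strength φR_n = 0.75 × 100.9 = 75.7 kN.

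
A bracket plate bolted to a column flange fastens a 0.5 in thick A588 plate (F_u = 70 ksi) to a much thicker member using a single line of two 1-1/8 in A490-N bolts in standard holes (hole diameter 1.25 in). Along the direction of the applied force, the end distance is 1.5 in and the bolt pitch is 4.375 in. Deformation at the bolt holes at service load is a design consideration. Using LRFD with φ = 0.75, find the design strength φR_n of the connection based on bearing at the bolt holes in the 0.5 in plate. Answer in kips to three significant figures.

Per bolt r_n = 1.2 l_c t F_u ≤ 2.4 d t F_u; upper limit = 2.4 × 1.125 × 0.5 × 70 = 94.5 kips.
Edge bolt: l_c = 1.5 − 1.25/2 = 0.875 in → 1.2 × 0.875 × 0.5 × 70 = 36.75 → r_n = 36.75 kips.
Interior bolts: l_c = 4.375 − 1.25 = 3.125 in → 1.2 × 3.125 × 0.5 × 70 = 131.2 → r_n = 94.5 kips.
R_n = 1 × 36.75 + 1 × 94.5 = 131.2 kips.
Design strength φR_n = 0.75 × 131.2 = 98.4 kips.

98.4 kips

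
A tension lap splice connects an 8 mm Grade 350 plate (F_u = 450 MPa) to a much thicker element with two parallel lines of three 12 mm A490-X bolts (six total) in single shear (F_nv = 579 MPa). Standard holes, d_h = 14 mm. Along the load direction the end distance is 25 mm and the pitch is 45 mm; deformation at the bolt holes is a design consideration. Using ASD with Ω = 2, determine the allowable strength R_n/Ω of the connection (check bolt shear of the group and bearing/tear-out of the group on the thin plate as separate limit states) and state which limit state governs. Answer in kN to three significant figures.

Bolt shear: A_b = π·12²/4 = 113.1 mm²; R_n = 579 × 113.1 × 6 × 1 / 1000 = 392.9 kN → 392.9 / 2 = 196 kN.
Bearing (1.2 l_c t F_u ≤ 2.4 d t F_u): upper limit = 2.4·12·8·450 / 1000 = 103.7 kN.
  Edge l_c = 25 − 14/2 = 18 → r_n = 77.76 kN; interior l_c = 45 − 14 = 31 → r_n = 103.7 kN.
  R_n,bearing = 2·77.76 + 4·103.7 = 570.2 kN → 570.2 / 2 = 285 kN.
Bolt shear governs: 196 kN.

196 kN (bolt shear governs)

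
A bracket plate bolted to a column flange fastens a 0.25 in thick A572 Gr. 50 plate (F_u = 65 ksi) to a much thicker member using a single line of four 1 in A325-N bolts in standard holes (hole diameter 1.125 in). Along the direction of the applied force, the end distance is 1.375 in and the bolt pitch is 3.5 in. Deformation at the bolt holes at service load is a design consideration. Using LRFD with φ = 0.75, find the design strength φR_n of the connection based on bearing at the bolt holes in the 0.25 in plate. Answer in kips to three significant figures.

Per bolt r_n = 1.2 l_c t F_u ≤ 2.4 d t F_u; upper limit = 2.4 × 1 × 0.25 × 65 = 39 kips.
Edge bolt: l_c = 1.375 − 1.125/2 = 0.8125 in → 1.2 × 0.8125 × 0.25 × 65 = 15.84 → r_n = 15.84 kips.
Interior bolts: l_c = 3.5 − 1.125 = 2.375 in → 1.2 × 2.375 × 0.25 × 65 = 46.31 → r_n = 39 kips.
R_n = 1 × 15.84 + 3 × 39 = 132.8 kips.
Design strength φR_n = 0.75 × 132.8 = 99.6 kips.

99.6 kips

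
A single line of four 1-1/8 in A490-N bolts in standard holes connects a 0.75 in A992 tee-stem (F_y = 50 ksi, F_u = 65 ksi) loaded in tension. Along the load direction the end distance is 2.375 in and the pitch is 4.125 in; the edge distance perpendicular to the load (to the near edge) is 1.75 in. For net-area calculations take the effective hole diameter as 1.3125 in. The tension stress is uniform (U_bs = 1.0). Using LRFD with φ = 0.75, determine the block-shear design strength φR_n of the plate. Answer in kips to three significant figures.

Shear plane L_v = 2.375 + 3·4.125 = 14.75 in; A_gv = 14.75 × 0.75 = 11.06 in².
A_nv = (14.75 − 3.5·1.3125) × 0.75 = 7.617 in².
A_nt = (1.75 − 0.5·1.3125) × 0.75 = 0.8203 in².
0.6 F_u A_nv = 297.1 kips; 0.6 F_y A_gv = 331.9 kips → shear rupture governs the shear term.
R_n = 297.1 + 1.0 × 65 × 0.8203 = 350.4 kips.
Design strength φR_n = 0.75 × 350.4 = 263 kips.

263 kips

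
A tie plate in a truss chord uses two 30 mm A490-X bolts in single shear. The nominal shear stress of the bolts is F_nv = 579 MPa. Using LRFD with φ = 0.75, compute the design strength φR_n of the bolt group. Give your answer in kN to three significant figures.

614 kN

A_b = π × 30² / 4 = 706.9 mm².
R_n = F_nv · A_b · n · n_s = 579 × 706.9 × 2 × 1 / 1000 = 818.5 kN.
Design strength φR_n = 0.75 × 818.5 = 614 kN.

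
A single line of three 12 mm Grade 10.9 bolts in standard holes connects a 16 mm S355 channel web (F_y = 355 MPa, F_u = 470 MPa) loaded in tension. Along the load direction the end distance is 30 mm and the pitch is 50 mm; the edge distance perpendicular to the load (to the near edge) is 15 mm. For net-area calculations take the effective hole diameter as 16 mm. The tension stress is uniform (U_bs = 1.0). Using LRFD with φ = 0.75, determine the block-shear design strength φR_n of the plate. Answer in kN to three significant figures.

Shear plane L_v = 30 + 2·50 = 130 mm; A_gv = 130 × 16 = 2080 mm².
A_nv = (130 − 2.5·16) × 16 = 1440 mm².
A_nt = (15 − 0.5·16) × 16 = 112 mm².
0.6 F_u A_nv = 406.1 kN; 0.6 F_y A_gv = 443 kN → shear rupture governs the shear term.
R_n = 406.1 + 1.0 × 470 × 112 / 1000 = 458.7 kN.
Design strength φR_n = 0.75 × 458.7 = 344 kN.

344 kN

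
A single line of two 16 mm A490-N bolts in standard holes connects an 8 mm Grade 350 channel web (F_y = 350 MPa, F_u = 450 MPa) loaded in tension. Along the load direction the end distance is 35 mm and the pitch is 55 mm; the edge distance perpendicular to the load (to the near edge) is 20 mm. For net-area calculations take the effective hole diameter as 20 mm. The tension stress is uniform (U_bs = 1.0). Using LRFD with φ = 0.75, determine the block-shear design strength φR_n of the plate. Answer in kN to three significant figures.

Shear plane L_v = 35 + 1·55 = 90 mm; A_gv = 90 × 8 = 720 mm².
A_nv = (90 − 1.5·20) × 8 = 480 mm².
A_nt = (20 − 0.5·20) × 8 = 80 mm².
0.6 F_u A_nv = 129.6 kN; 0.6 F_y A_gv = 151.2 kN → shear rupture governs the shear term.
R_n = 129.6 + 1.0 × 450 × 80 / 1000 = 165.6 kN.
Design strength φR_n = 0.75 × 165.6 = 124 kN.

124 kN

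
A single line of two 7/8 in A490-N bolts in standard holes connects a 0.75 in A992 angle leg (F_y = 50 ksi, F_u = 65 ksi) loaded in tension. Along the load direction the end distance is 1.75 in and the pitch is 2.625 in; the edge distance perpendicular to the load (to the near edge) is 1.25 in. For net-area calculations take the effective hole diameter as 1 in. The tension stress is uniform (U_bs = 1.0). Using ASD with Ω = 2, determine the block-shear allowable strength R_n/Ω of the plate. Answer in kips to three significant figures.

Shear plane L_v = 1.75 + 1·2.625 = 4.375 in; A_gv = 4.375 × 0.75 = 3.281 in².
A_nv = (4.375 − 1.5·1) × 0.75 = 2.156 in².
A_nt = (1.25 − 0.5·1) × 0.75 = 0.5625 in².
0.6 F_u A_nv = 84.09 kips; 0.6 F_y A_gv = 98.44 kips → shear rupture governs the shear term.
R_n = 84.09 + 1.0 × 65 × 0.5625 = 120.7 kips.
Allowable strength R_n/Ω = 120.7 / 2 = 60.3 kips.

60.3 kips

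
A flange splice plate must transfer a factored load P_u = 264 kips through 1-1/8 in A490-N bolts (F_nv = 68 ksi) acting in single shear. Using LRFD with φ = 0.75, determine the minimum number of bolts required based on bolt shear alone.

A_b = π·1.125²/4 = 0.994 in².
Per-bolt design strength φR_n = 0.75 × 68 × 0.994 × 1 = 50.69 kips.
n ≥ 264 / 50.69 = 5.208 → use 6 bolts.

6 bolts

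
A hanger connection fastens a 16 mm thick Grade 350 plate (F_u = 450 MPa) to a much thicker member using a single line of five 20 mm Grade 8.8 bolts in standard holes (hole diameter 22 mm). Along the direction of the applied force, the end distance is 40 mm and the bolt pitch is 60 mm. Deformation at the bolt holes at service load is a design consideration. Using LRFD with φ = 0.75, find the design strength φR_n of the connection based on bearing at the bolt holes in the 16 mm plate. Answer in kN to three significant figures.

1170 kN

Per bolt r_n = 1.2 l_c t F_u ≤ 2.4 d t F_u; upper limit = 2.4 × 20 × 16 × 450 / 1000 = 345.6 kN.
Edge bolt: l_c = 40 − 22/2 = 29 mm → 1.2 × 29 × 16 × 450 / 1000 = 250.6 → r_n = 250.6 kN.
Interior bolts: l_c = 60 − 22 = 38 mm → 1.2 × 38 × 16 × 450 / 1000 = 328.3 → r_n = 328.3 kN.
R_n = 1 × 250.6 + 4 × 328.3 = 1564 kN.
Design strength φR_n = 0.75 × 1564 = 1170 kN.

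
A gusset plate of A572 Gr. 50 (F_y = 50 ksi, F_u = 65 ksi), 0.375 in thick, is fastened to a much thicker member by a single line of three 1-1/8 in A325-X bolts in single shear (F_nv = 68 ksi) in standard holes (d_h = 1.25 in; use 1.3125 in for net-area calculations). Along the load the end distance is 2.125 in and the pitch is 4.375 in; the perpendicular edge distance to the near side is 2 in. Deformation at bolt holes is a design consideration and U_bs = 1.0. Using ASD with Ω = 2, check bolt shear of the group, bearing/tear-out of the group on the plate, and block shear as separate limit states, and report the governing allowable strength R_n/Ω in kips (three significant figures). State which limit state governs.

Bolt shear: A_b = π·1.125²/4 = 0.994 in²; R_n = 68 × 0.994 × 3 × 1 = 202.8 kips → 202.8 / 2 = 101 kips.
Bearing: edge l_c = 1.5, r_n = 43.87 kips; interior l_c = 3.125, r_n = 65.81 kips; R_n = 43.87 + 2·65.81 = 175.5 kips → 87.8 kips.
Block shear: A_gv = 4.078, A_nv = 2.848, A_nt = 0.5039 in²; R_n = min(0.6F_uA_nv, 0.6F_yA_gv) + U_bs·F_u·A_nt = 143.8 kips → 71.9 kips.
Block shear governs: 71.9 kips.

71.9 kips (block shear governs)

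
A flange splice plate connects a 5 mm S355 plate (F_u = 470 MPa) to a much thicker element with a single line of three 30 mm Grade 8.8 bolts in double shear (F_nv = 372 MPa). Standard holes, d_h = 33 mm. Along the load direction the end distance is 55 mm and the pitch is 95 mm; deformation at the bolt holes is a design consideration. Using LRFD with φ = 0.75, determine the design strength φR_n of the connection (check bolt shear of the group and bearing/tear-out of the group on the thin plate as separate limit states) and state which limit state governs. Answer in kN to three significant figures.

335 kN (bearing governs)

Bolt shear: A_b = π·30²/4 = 706.9 mm²; R_n = 372 × 706.9 × 3 × 2 / 1000 = 1578 kN → 0.75 × 1578 = 1180 kN.
Bearing (1.2 l_c t F_u ≤ 2.4 d t F_u): upper limit = 2.4·30·5·470 / 1000 = 169.2 kN.
  Edge l_c = 55 − 33/2 = 38.5 → r_n = 108.6 kN; interior l_c = 95 − 33 = 62 → r_n = 169.2 kN.
  R_n,bearing = 1·108.6 + 2·169.2 = 447 kN → 0.75 × 447 = 335 kN.
Bearing governs: 335 kN.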